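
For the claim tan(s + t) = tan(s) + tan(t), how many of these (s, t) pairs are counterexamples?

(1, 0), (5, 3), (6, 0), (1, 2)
Testing each pair:
(1, 0): LHS = tan(1) ≈ 1.557, RHS = tan(1) ≈ 1.557 → satisfies claim
(5, 3): LHS = tan(8) ≈ -6.8, RHS = tan(5) + tan(3) ≈ -3.523 → counterexample
(6, 0): LHS = tan(6) ≈ -0.291, RHS = tan(6) ≈ -0.291 → satisfies claim
(1, 2): LHS = tan(3) ≈ -0.1425, RHS = tan(2) + tan(1) ≈ -0.6276 → counterexample

That makes 2 counterexamples.

Answer: 2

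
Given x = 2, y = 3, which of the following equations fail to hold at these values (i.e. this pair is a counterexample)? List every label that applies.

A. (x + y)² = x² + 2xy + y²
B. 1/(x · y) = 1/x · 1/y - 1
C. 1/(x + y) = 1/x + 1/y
B, C

Evaluating each claim at the given values:
A. LHS = 25, RHS = 25 → holds here (LHS = RHS)
B. LHS = 1/6, RHS = -5/6 → fails here (LHS ≠ RHS)
C. LHS = 1/5, RHS = 5/6 → fails here (LHS ≠ RHS)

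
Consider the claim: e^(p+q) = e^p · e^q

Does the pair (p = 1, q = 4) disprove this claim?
Substituting p = 1, q = 4:
LHS = e^(1+4) = e^5 ≈ 148.4
RHS = e^1 · e^4 = e^5 ≈ 148.4

The sides agree, so this pair does not disprove the claim.

Answer: No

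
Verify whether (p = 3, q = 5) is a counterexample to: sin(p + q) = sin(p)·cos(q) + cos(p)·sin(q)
Substituting p = 3, q = 5:
LHS = sin(3 + 5) = sin(8) ≈ 0.9894
RHS = sin(3)·cos(5) + cos(3)·sin(5) = sin(3)·cos(5) + sin(5)·cos(3) ≈ 0.9894

The sides agree, so this pair does not disprove the claim.

Answer: No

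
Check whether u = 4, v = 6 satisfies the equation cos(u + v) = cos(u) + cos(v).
Substituting u = 4, v = 6:

LHS = cos(4 + 6) = cos(10) ≈ -0.8391
RHS = cos(4) + cos(6) ≈ 0.3065

LHS ≠ RHS, so the equation does not hold at this point.

Answer: Fails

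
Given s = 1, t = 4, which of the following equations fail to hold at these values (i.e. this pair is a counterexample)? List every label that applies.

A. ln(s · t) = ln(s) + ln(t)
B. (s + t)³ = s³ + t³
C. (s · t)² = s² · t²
B

Evaluating each claim at the given values:
A. LHS = ln(4) ≈ 1.386, RHS = ln(4) ≈ 1.386 → holds here (LHS = RHS)
B. LHS = 125, RHS = 65 → fails here (LHS ≠ RHS)
C. LHS = 16, RHS = 16 → holds here (LHS = RHS)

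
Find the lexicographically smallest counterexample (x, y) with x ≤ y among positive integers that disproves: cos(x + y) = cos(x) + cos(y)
Substituting (1, 1) into the claim:
LHS = cos(1 + 1) = cos(2) ≈ -0.4161
RHS = cos(1) + cos(1) = 2·cos(1) ≈ 1.081

Since LHS ≠ RHS, this pair disproves the claim, and no lexicographically smaller pair (x ≤ y, positive integers) does.

For instance (1, 3) is also a counterexample (LHS = cos(4) ≈ -0.6536, RHS = cos(3) + cos(1) ≈ -0.4497), but it's lexicographically larger.

Answer: (x, y) = (1, 1)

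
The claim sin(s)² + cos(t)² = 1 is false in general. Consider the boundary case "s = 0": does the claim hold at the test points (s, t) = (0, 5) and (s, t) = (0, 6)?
At (0, 5): LHS = cos(5)² ≈ 0.08046 ≠ RHS = 1
At (0, 6): LHS = cos(6)² ≈ 0.9219 ≠ RHS = 1

Answer: No, fails at both test points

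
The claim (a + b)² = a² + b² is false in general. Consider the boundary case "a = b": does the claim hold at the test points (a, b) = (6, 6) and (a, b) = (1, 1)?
No, fails at both test points

At (6, 6): LHS = 144 ≠ RHS = 72
At (1, 1): LHS = 4 ≠ RHS = 2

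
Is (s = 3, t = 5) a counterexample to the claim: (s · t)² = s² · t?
Substituting s = 3, t = 5:
LHS = (3 · 5)² = 225
RHS = 3² · 5 = 45

Since LHS ≠ RHS, this pair disproves the claim.

Answer: Yes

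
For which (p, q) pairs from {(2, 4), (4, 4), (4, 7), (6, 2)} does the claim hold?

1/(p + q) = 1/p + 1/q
None

Testing each pair:
(2, 4): LHS = 1/6, RHS = 3/4 → fails
(4, 4): LHS = 1/8, RHS = 1/2 → fails
(4, 7): LHS = 1/11, RHS = 11/28 → fails
(6, 2): LHS = 1/8, RHS = 2/3 → fails

No pair satisfies the claim.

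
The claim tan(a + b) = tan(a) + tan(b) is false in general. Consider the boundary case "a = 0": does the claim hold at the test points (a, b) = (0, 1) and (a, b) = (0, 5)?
At (0, 1): LHS = tan(1) ≈ 1.557, RHS = tan(1) ≈ 1.557 → equal
At (0, 5): LHS = tan(5) ≈ -3.381, RHS = tan(5) ≈ -3.381 → equal

So the claim does hold at both of these boundary points, even though it is not an identity.

Answer: Yes, holds at both test points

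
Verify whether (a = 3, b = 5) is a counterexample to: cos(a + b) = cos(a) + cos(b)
Substituting a = 3, b = 5:
LHS = cos(3 + 5) = cos(8) ≈ -0.1455
RHS = cos(3) + cos(5) ≈ -0.7063

Since LHS ≠ RHS, this pair disproves the claim.

Answer: Yes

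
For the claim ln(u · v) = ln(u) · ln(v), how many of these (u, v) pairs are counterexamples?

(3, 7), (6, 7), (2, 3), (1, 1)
Testing each pair:
(3, 7): LHS = ln(21) ≈ 3.045, RHS = ln(3)·ln(7) ≈ 2.138 → counterexample
(6, 7): LHS = ln(42) ≈ 3.738, RHS = ln(6)·ln(7) ≈ 3.487 → counterexample
(2, 3): LHS = ln(6) ≈ 1.792, RHS = ln(2)·ln(3) ≈ 0.7615 → counterexample
(1, 1): LHS = 0, RHS = 0 → satisfies claim

That makes 3 counterexamples.

Answer: 3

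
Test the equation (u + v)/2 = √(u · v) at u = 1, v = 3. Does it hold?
Fails

Substituting u = 1, v = 3:

LHS = (1 + 3)/2 = 2
RHS = √(1 · 3) = √(3) ≈ 1.732

LHS ≠ RHS, so the equation does not hold at this point.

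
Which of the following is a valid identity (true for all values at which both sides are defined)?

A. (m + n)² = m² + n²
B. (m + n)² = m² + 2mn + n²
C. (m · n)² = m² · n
B

A: fails at (3, 4) — LHS = 49, RHS = 25.
B: holds — e.g. at (1, 5), both sides equal 36.
C: fails at (1, 2) — LHS = 4, RHS = 2.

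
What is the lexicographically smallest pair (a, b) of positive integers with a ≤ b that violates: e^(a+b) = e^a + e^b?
(a, b) = (1, 1)

Substituting (1, 1) into the claim:
LHS = e^(1+1) = e^2 ≈ 7.389
RHS = e^1 + e^1 = 2·e ≈ 5.437

Since LHS ≠ RHS, this pair disproves the claim, and no lexicographically smaller pair (a ≤ b, positive integers) does.

For instance (4, 7) is also a counterexample (LHS = e^11 ≈ 59874.1, RHS = e^4 + e^7 ≈ 1151), but it's lexicographically larger.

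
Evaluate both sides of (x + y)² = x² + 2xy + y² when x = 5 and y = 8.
LHS = (5 + 8)² = 169
RHS = 5² + 2·5·8 + 8² = 169

LHS = RHS: the two sides agree.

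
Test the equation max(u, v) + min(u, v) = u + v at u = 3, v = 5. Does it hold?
Substituting u = 3, v = 5:

LHS = max(3, 5) + min(3, 5) = 8
RHS = 3 + 5 = 8

LHS = RHS, so the equation holds at this point.

Answer: Holds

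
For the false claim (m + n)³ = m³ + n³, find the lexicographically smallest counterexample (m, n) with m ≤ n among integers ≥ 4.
(m, n) = (4, 4)

Substituting (4, 4) into the claim:
LHS = (4 + 4)³ = 512
RHS = 4³ + 4³ = 128

Since LHS ≠ RHS, this pair disproves the claim, and no lexicographically smaller pair (m ≤ n, integers ≥ 4) does.

For instance (7, 10) is also a counterexample (LHS = 4913, RHS = 1343), but it's lexicographically larger.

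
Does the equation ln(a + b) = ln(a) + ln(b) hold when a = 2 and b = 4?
Substituting a = 2, b = 4:

LHS = ln(2 + 4) = ln(6) ≈ 1.792
RHS = ln(2) + ln(4) ≈ 2.079

LHS ≠ RHS, so the equation does not hold at this point.

Answer: Fails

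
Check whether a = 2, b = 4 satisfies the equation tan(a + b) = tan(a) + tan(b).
Substituting a = 2, b = 4:

LHS = tan(2 + 4) = tan(6) ≈ -0.291
RHS = tan(2) + tan(4) ≈ -1.027

LHS ≠ RHS, so the equation does not hold at this point.

Answer: Fails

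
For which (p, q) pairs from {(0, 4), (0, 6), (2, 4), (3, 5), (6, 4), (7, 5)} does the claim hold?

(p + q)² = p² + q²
Testing each pair:
(0, 4): LHS = 16, RHS = 16 → holds
(0, 6): LHS = 36, RHS = 36 → holds
(2, 4): LHS = 36, RHS = 20 → fails
(3, 5): LHS = 64, RHS = 34 → fails
(6, 4): LHS = 100, RHS = 52 → fails
(7, 5): LHS = 144, RHS = 74 → fails

2 of 6 pairs satisfy the claim.

Answer: (0, 4), (0, 6)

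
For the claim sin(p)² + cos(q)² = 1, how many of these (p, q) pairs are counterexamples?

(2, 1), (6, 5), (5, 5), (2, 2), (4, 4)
2

Testing each pair:
(2, 1): LHS = cos(1)² + sin(2)² ≈ 1.119, RHS = 1 → counterexample
(6, 5): LHS = sin(6)² + cos(5)² ≈ 0.1585, RHS = 1 → counterexample
(5, 5): LHS = cos(5)² + sin(5)² = 1, RHS = 1 → satisfies claim
(2, 2): LHS = cos(2)² + sin(2)² = 1, RHS = 1 → satisfies claim
(4, 4): LHS = cos(4)² + sin(4)² = 1, RHS = 1 → satisfies claim

That makes 2 counterexamples.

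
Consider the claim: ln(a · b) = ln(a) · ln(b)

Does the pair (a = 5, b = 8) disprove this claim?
Substituting a = 5, b = 8:
LHS = ln(5 · 8) = ln(40) ≈ 3.689
RHS = ln(5) · ln(8) ≈ 3.347

Since LHS ≠ RHS, this pair disproves the claim.

Answer: Yes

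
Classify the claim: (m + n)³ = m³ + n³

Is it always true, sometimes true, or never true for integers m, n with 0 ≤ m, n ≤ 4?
It holds at (m, n) = (0, 1) (both sides equal 1), but fails at (m, n) = (1, 2) (LHS = 27, RHS = 9).

Answer: Sometimes true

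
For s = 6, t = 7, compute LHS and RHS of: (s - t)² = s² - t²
LHS = (6 - 7)² = 1
RHS = 6² - 7² = -13

LHS ≠ RHS, so the equation does not hold here.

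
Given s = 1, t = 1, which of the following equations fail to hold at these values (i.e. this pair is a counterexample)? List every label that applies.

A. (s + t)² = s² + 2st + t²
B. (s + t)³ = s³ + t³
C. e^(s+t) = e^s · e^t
Evaluating each claim at the given values:
A. LHS = 4, RHS = 4 → holds here (LHS = RHS)
B. LHS = 8, RHS = 2 → fails here (LHS ≠ RHS)
C. LHS = e^2 ≈ 7.389, RHS = e^2 ≈ 7.389 → holds here (LHS = RHS)

Answer: B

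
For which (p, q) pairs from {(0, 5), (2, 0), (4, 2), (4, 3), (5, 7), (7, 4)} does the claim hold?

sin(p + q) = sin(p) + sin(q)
Testing each pair:
(0, 5): LHS = sin(5) ≈ -0.9589, RHS = sin(5) ≈ -0.9589 → holds
(2, 0): LHS = sin(2) ≈ 0.9093, RHS = sin(2) ≈ 0.9093 → holds
(4, 2): LHS = sin(6) ≈ -0.2794, RHS = sin(4) + sin(2) ≈ 0.1525 → fails
(4, 3): LHS = sin(7) ≈ 0.657, RHS = sin(4) + sin(3) ≈ -0.6157 → fails
(5, 7): LHS = sin(12) ≈ -0.5366, RHS = sin(5) + sin(7) ≈ -0.3019 → fails
(7, 4): LHS = sin(11) ≈ -1, RHS = sin(4) + sin(7) ≈ -0.09982 → fails

2 of 6 pairs satisfy the claim.

Answer: (0, 5), (2, 0)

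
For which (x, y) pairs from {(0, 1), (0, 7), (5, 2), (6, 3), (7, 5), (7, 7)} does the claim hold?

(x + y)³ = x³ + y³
Testing each pair:
(0, 1): LHS = 1, RHS = 1 → holds
(0, 7): LHS = 343, RHS = 343 → holds
(5, 2): LHS = 343, RHS = 133 → fails
(6, 3): LHS = 729, RHS = 243 → fails
(7, 5): LHS = 1728, RHS = 468 → fails
(7, 7): LHS = 2744, RHS = 686 → fails

2 of 6 pairs satisfy the claim.

Answer: (0, 1), (0, 7)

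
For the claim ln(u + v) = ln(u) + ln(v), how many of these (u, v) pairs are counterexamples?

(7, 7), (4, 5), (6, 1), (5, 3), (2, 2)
4

Testing each pair:
(7, 7): LHS = ln(14) ≈ 2.639, RHS = 2·ln(7) ≈ 3.892 → counterexample
(4, 5): LHS = ln(9) ≈ 2.197, RHS = ln(4) + ln(5) ≈ 2.996 → counterexample
(6, 1): LHS = ln(7) ≈ 1.946, RHS = ln(6) ≈ 1.792 → counterexample
(5, 3): LHS = ln(8) ≈ 2.079, RHS = ln(3) + ln(5) ≈ 2.708 → counterexample
(2, 2): LHS = ln(4) ≈ 1.386, RHS = 2·ln(2) ≈ 1.386 → satisfies claim

That makes 4 counterexamples.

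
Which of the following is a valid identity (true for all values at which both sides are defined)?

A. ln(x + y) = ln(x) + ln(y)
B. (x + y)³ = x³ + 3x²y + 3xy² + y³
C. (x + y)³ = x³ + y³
A: fails at (3, 3) — LHS = ln(6) ≈ 1.792, RHS = 2·ln(3) ≈ 2.197.
B: holds — e.g. at (2, 3), both sides equal 125.
C: fails at (4, 5) — LHS = 729, RHS = 189.

Answer: B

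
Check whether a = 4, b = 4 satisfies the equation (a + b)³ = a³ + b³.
Fails

Substituting a = 4, b = 4:

LHS = (4 + 4)³ = 512
RHS = 4³ + 4³ = 128

LHS ≠ RHS, so the equation does not hold at this point.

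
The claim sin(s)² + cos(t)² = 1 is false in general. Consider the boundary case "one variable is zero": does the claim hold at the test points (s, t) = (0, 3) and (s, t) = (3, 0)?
At (0, 3): LHS = cos(3)² ≈ 0.9801 ≠ RHS = 1
At (3, 0): LHS = sin(3)² + 1 ≈ 1.02 ≠ RHS = 1

Answer: No, fails at both test points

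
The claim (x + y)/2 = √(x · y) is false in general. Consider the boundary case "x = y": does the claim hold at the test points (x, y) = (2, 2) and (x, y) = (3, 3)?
At (2, 2): LHS = 2, RHS = 2 → equal
At (3, 3): LHS = 3, RHS = 3 → equal

So the claim does hold at both of these boundary points, even though it is not an identity.

Answer: Yes, holds at both test points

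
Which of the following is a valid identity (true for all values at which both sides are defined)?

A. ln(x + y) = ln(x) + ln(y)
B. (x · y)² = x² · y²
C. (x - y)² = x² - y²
B

A: fails at (1, 5) — LHS = ln(6) ≈ 1.792, RHS = ln(5) ≈ 1.609.
B: holds — e.g. at (1, 3), both sides equal 9.
C: fails at (2, 4) — LHS = 4, RHS = -12.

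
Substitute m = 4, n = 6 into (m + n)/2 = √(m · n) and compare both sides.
LHS = (4 + 6)/2 = 5
RHS = √(4 · 6) = 2·√(6) ≈ 4.899

LHS ≠ RHS (they differ by about 0.101), so the equation does not hold here.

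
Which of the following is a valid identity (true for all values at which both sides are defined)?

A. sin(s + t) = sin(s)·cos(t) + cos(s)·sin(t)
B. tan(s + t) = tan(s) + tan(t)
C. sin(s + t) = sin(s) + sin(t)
A: holds — e.g. at (1, 3), both sides equal sin(4) ≈ -0.7568.
B: fails at (4, 5) — LHS = tan(9) ≈ -0.4523, RHS = tan(5) + tan(4) ≈ -2.223.
C: fails at (3, 7) — LHS = sin(10) ≈ -0.544, RHS = sin(3) + sin(7) ≈ 0.7981.

Answer: A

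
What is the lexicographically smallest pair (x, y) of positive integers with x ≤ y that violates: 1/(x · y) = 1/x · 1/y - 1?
Substituting (1, 1) into the claim:
LHS = 1/(1 · 1) = 1
RHS = 1/1 · 1/1 - 1 = 0

Since LHS ≠ RHS, this pair disproves the claim, and no lexicographically smaller pair (x ≤ y, positive integers) does.

For instance (2, 2) is also a counterexample (LHS = 1/4, RHS = -3/4), but it's lexicographically larger.

Answer: (x, y) = (1, 1)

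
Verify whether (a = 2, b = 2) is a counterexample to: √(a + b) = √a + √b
Yes

Substituting a = 2, b = 2:
LHS = √(2 + 2) = 2
RHS = √2 + √2 = 2·√(2) ≈ 2.828

Since LHS ≠ RHS, this pair disproves the claim.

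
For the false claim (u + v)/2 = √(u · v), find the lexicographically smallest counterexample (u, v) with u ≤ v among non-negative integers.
At (0, 0): both sides equal 0, so it holds there.

Substituting (0, 1) into the claim:
LHS = (0 + 1)/2 = 1/2
RHS = √(0 · 1) = 0

Since LHS ≠ RHS, this pair disproves the claim, and no lexicographically smaller pair (u ≤ v, non-negative integers) does.

For instance (4, 7) is also a counterexample (LHS = 11/2, RHS = 2·√(7) ≈ 5.292), but it's lexicographically larger.

Answer: (u, v) = (0, 1)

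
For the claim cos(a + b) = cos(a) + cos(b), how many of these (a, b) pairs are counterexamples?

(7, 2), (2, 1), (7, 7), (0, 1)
Testing each pair:
(7, 2): LHS = cos(9) ≈ -0.9111, RHS = cos(2) + cos(7) ≈ 0.3378 → counterexample
(2, 1): LHS = cos(3) ≈ -0.99, RHS = cos(2) + cos(1) ≈ 0.1242 → counterexample
(7, 7): LHS = cos(14) ≈ 0.1367, RHS = 2·cos(7) ≈ 1.508 → counterexample
(0, 1): LHS = cos(1) ≈ 0.5403, RHS = cos(1) + 1 ≈ 1.54 → counterexample

That makes 4 counterexamples.

Answer: 4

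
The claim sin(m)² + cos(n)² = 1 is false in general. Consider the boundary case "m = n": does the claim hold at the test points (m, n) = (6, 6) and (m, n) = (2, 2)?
At (6, 6): LHS = sin(6)² + cos(6)² = 1, RHS = 1 → equal
At (2, 2): LHS = cos(2)² + sin(2)² = 1, RHS = 1 → equal

So the claim does hold at both of these boundary points, even though it is not an identity.

Answer: Yes, holds at both test points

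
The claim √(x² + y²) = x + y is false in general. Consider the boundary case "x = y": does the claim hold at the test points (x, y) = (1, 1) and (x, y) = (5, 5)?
No, fails at both test points

At (1, 1): LHS = √(2) ≈ 1.414 ≠ RHS = 2
At (5, 5): LHS = 5·√(2) ≈ 7.071 ≠ RHS = 10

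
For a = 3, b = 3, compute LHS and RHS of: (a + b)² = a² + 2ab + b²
LHS = (3 + 3)² = 36
RHS = 3² + 2·3·3 + 3² = 36

LHS = RHS: the two sides agree.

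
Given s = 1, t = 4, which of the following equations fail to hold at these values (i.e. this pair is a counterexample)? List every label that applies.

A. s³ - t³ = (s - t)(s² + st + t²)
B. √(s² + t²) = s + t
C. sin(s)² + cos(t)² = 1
B, C

Evaluating each claim at the given values:
A. LHS = -63, RHS = -63 → holds here (LHS = RHS)
B. LHS = √(17) ≈ 4.123, RHS = 5 → fails here (LHS ≠ RHS)
C. LHS = cos(4)² + sin(1)² ≈ 1.135, RHS = 1 → fails here (LHS ≠ RHS)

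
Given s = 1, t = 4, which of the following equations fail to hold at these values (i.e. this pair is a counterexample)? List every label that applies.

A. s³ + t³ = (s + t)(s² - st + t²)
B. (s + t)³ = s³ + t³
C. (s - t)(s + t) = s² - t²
B

Evaluating each claim at the given values:
A. LHS = 65, RHS = 65 → holds here (LHS = RHS)
B. LHS = 125, RHS = 65 → fails here (LHS ≠ RHS)
C. LHS = -15, RHS = -15 → holds here (LHS = RHS)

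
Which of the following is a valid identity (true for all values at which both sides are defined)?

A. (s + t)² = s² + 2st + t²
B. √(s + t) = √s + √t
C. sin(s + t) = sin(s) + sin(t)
A

A: holds — e.g. at (1, 4), both sides equal 25.
B: fails at (2, 2) — LHS = 2, RHS = 2·√(2) ≈ 2.828.
C: fails at (5, 5) — LHS = sin(10) ≈ -0.544, RHS = 2·sin(5) ≈ -1.918.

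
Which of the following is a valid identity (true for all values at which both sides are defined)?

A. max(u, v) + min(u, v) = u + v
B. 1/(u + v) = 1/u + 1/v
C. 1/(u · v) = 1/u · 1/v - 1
A

A: holds — e.g. at (4, 4), both sides equal 8.
B: fails at (5, 5) — LHS = 1/10, RHS = 2/5.
C: fails at (5, 8) — LHS = 1/40, RHS = -39/40.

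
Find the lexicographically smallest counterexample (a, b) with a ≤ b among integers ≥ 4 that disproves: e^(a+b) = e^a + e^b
(a, b) = (4, 4)

Substituting (4, 4) into the claim:
LHS = e^(4+4) = e^8 ≈ 2981
RHS = e^4 + e^4 = 2·e^4 ≈ 109.2

Since LHS ≠ RHS, this pair disproves the claim, and no lexicographically smaller pair (a ≤ b, integers ≥ 4) does.

For instance (4, 11) is also a counterexample (LHS = e^15 ≈ 3269017.4, RHS = e^4 + e^11 ≈ 59928.7), but it's lexicographically larger.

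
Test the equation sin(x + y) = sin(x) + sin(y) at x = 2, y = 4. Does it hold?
Substituting x = 2, y = 4:

LHS = sin(2 + 4) = sin(6) ≈ -0.2794
RHS = sin(2) + sin(4) ≈ 0.1525

LHS ≠ RHS, so the equation does not hold at this point.

Answer: Fails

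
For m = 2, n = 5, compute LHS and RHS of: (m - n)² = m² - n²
LHS = (2 - 5)² = 9
RHS = 2² - 5² = -21

LHS ≠ RHS, so the equation does not hold here.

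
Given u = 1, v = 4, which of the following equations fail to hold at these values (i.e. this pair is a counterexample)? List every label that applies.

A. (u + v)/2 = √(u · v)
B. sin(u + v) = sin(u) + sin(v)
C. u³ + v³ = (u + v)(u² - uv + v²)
Evaluating each claim at the given values:
A. LHS = 5/2, RHS = 2 → fails here (LHS ≠ RHS)
B. LHS = sin(5) ≈ -0.9589, RHS = sin(4) + sin(1) ≈ 0.08467 → fails here (LHS ≠ RHS)
C. LHS = 65, RHS = 65 → holds here (LHS = RHS)

Answer: A, B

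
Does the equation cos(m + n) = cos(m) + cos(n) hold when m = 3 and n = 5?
Substituting m = 3, n = 5:

LHS = cos(3 + 5) = cos(8) ≈ -0.1455
RHS = cos(3) + cos(5) ≈ -0.7063

LHS ≠ RHS, so the equation does not hold at this point.

Answer: Fails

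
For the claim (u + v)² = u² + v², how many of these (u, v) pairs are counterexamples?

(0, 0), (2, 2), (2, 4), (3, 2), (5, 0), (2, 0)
3

Testing each pair:
(0, 0): LHS = 0, RHS = 0 → satisfies claim
(2, 2): LHS = 16, RHS = 8 → counterexample
(2, 4): LHS = 36, RHS = 20 → counterexample
(3, 2): LHS = 25, RHS = 13 → counterexample
(5, 0): LHS = 25, RHS = 25 → satisfies claim
(2, 0): LHS = 4, RHS = 4 → satisfies claim

That makes 3 counterexamples.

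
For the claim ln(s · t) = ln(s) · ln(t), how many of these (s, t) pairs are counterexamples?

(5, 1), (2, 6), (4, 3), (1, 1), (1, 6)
4

Testing each pair:
(5, 1): LHS = ln(5) ≈ 1.609, RHS = 0 → counterexample
(2, 6): LHS = ln(12) ≈ 2.485, RHS = ln(2)·ln(6) ≈ 1.242 → counterexample
(4, 3): LHS = ln(12) ≈ 2.485, RHS = ln(3)·ln(4) ≈ 1.523 → counterexample
(1, 1): LHS = 0, RHS = 0 → satisfies claim
(1, 6): LHS = ln(6) ≈ 1.792, RHS = 0 → counterexample

That makes 4 counterexamples.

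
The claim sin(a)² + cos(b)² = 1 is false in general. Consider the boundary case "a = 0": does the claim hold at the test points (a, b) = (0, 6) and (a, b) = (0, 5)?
At (0, 6): LHS = cos(6)² ≈ 0.9219 ≠ RHS = 1
At (0, 5): LHS = cos(5)² ≈ 0.08046 ≠ RHS = 1

Answer: No, fails at both test points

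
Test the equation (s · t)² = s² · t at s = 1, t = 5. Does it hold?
Fails

Substituting s = 1, t = 5:

LHS = (1 · 5)² = 25
RHS = 1² · 5 = 5

LHS ≠ RHS, so the equation does not hold at this point.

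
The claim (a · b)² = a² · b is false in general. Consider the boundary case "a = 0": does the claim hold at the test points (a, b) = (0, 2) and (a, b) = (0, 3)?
At (0, 2): LHS = 0, RHS = 0 → equal
At (0, 3): LHS = 0, RHS = 0 → equal

So the claim does hold at both of these boundary points, even though it is not an identity.

Answer: Yes, holds at both test points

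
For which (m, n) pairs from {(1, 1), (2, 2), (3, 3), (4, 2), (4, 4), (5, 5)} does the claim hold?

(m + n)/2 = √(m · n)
Testing each pair:
(1, 1): LHS = 1, RHS = 1 → holds
(2, 2): LHS = 2, RHS = 2 → holds
(3, 3): LHS = 3, RHS = 3 → holds
(4, 2): LHS = 3, RHS = 2·√(2) ≈ 2.828 → fails
(4, 4): LHS = 4, RHS = 4 → holds
(5, 5): LHS = 5, RHS = 5 → holds

5 of 6 pairs satisfy the claim.

Answer: (1, 1), (2, 2), (3, 3), (4, 4), (5, 5)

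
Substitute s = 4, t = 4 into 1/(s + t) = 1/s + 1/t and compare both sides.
LHS = 1/(4 + 4) = 1/8
RHS = 1/4 + 1/4 = 1/2

LHS ≠ RHS, so the equation does not hold here.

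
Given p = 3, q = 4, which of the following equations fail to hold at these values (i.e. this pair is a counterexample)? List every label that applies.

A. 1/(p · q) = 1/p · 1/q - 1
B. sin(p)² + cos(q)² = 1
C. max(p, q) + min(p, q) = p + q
A, B

Evaluating each claim at the given values:
A. LHS = 1/12, RHS = -11/12 → fails here (LHS ≠ RHS)
B. LHS = sin(3)² + cos(4)² ≈ 0.4472, RHS = 1 → fails here (LHS ≠ RHS)
C. LHS = 7, RHS = 7 → holds here (LHS = RHS)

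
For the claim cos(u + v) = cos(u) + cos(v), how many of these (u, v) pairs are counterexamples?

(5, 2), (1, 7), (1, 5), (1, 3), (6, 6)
Testing each pair:
(5, 2): LHS = cos(7) ≈ 0.7539, RHS = cos(2) + cos(5) ≈ -0.1325 → counterexample
(1, 7): LHS = cos(8) ≈ -0.1455, RHS = cos(1) + cos(7) ≈ 1.294 → counterexample
(1, 5): LHS = cos(6) ≈ 0.9602, RHS = cos(5) + cos(1) ≈ 0.824 → counterexample
(1, 3): LHS = cos(4) ≈ -0.6536, RHS = cos(3) + cos(1) ≈ -0.4497 → counterexample
(6, 6): LHS = cos(12) ≈ 0.8439, RHS = 2·cos(6) ≈ 1.92 → counterexample

That makes 5 counterexamples.

Answer: 5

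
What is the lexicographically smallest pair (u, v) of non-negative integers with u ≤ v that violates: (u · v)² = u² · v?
(u, v) = (1, 2)

At (0, 5): both sides equal 0, so it holds there.
At (0, 7): both sides equal 0, so it holds there.

Substituting (1, 2) into the claim:
LHS = (1 · 2)² = 4
RHS = 1² · 2 = 2

Since LHS ≠ RHS, this pair disproves the claim, and no lexicographically smaller pair (u ≤ v, non-negative integers) does.

For instance (4, 5) is also a counterexample (LHS = 400, RHS = 80), but it's lexicographically larger.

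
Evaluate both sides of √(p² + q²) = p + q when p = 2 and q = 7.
LHS = √(2² + 7²) = √(53) ≈ 7.28
RHS = 2 + 7 = 9

LHS ≠ RHS (they differ by about 1.72), so the equation does not hold here.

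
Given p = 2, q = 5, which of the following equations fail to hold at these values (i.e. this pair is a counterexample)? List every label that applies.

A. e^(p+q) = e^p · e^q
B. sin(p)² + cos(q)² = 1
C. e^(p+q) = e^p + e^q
B, C

Evaluating each claim at the given values:
A. LHS = e^7 ≈ 1097, RHS = e^7 ≈ 1097 → holds here (LHS = RHS)
B. LHS = cos(5)² + sin(2)² ≈ 0.9073, RHS = 1 → fails here (LHS ≠ RHS)
C. LHS = e^7 ≈ 1097, RHS = e^2 + e^5 ≈ 155.8 → fails here (LHS ≠ RHS)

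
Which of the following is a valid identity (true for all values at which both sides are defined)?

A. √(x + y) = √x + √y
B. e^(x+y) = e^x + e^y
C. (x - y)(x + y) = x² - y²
A: fails at (4, 4) — LHS = 2·√(2) ≈ 2.828, RHS = 4.
B: fails at (2, 4) — LHS = e^6 ≈ 403.4, RHS = e^2 + e^4 ≈ 61.99.
C: holds — e.g. at (5, 5), both sides equal 0.

Answer: C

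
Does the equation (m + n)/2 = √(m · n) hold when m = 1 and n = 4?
Substituting m = 1, n = 4:

LHS = (1 + 4)/2 = 5/2
RHS = √(1 · 4) = 2

LHS ≠ RHS, so the equation does not hold at this point.

Answer: Fails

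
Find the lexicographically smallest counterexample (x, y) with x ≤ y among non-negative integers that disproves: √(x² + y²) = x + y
At (0, 7): both sides equal 7, so it holds there.

Substituting (1, 1) into the claim:
LHS = √(1² + 1²) = √(2) ≈ 1.414
RHS = 1 + 1 = 2

Since LHS ≠ RHS, this pair disproves the claim, and no lexicographically smaller pair (x ≤ y, non-negative integers) does.

For instance (7, 7) is also a counterexample (LHS = 7·√(2) ≈ 9.899, RHS = 14), but it's lexicographically larger.

Answer: (x, y) = (1, 1)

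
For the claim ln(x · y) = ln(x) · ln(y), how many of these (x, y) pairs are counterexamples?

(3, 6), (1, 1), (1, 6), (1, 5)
Testing each pair:
(3, 6): LHS = ln(18) ≈ 2.89, RHS = ln(3)·ln(6) ≈ 1.968 → counterexample
(1, 1): LHS = 0, RHS = 0 → satisfies claim
(1, 6): LHS = ln(6) ≈ 1.792, RHS = 0 → counterexample
(1, 5): LHS = ln(5) ≈ 1.609, RHS = 0 → counterexample

That makes 3 counterexamples.

Answer: 3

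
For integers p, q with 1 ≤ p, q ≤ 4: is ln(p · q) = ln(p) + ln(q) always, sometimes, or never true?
The identity holds for every pair in the range. For instance at (p, q) = (1, 2): both sides equal ln(2) ≈ 0.6931.

Answer: Always true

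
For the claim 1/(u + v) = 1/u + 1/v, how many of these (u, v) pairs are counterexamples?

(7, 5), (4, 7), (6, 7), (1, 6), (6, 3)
Testing each pair:
(7, 5): LHS = 1/12, RHS = 12/35 → counterexample
(4, 7): LHS = 1/11, RHS = 11/28 → counterexample
(6, 7): LHS = 1/13, RHS = 13/42 → counterexample
(1, 6): LHS = 1/7, RHS = 7/6 → counterexample
(6, 3): LHS = 1/9, RHS = 1/2 → counterexample

That makes 5 counterexamples.

Answer: 5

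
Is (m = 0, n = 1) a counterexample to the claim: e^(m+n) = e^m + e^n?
Substituting m = 0, n = 1:
LHS = e^(0+1) = e ≈ 2.718
RHS = e^0 + e^1 = 1 + e ≈ 3.718

Since LHS ≠ RHS, this pair disproves the claim.

Answer: Yes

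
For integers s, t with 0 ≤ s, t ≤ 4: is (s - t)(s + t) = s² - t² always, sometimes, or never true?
The identity holds for every pair in the range. For instance at (s, t) = (0, 4): both sides equal -16.

Answer: Always true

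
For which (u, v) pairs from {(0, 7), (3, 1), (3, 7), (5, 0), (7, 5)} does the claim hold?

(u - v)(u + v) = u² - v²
All pairs

Testing each pair:
(0, 7): LHS = -49, RHS = -49 → holds
(3, 1): LHS = 8, RHS = 8 → holds
(3, 7): LHS = -40, RHS = -40 → holds
(5, 0): LHS = 25, RHS = 25 → holds
(7, 5): LHS = 24, RHS = 24 → holds

Every pair satisfies the claim.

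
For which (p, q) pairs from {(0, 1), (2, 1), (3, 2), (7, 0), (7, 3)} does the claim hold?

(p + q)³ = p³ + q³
Testing each pair:
(0, 1): LHS = 1, RHS = 1 → holds
(2, 1): LHS = 27, RHS = 9 → fails
(3, 2): LHS = 125, RHS = 35 → fails
(7, 0): LHS = 343, RHS = 343 → holds
(7, 3): LHS = 1000, RHS = 370 → fails

2 of 5 pairs satisfy the claim.

Answer: (0, 1), (7, 0)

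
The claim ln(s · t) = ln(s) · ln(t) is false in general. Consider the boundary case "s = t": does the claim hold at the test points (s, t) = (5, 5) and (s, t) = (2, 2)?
At (5, 5): LHS = ln(25) ≈ 3.219 ≠ RHS = ln(5)² ≈ 2.59
At (2, 2): LHS = ln(4) ≈ 1.386 ≠ RHS = ln(2)² ≈ 0.4805

Answer: No, fails at both test points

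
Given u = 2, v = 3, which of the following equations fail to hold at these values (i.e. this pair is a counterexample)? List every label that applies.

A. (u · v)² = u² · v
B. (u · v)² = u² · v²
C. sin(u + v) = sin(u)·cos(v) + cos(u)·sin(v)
Evaluating each claim at the given values:
A. LHS = 36, RHS = 12 → fails here (LHS ≠ RHS)
B. LHS = 36, RHS = 36 → holds here (LHS = RHS)
C. LHS = sin(5) ≈ -0.9589, RHS = sin(2)·cos(3) + sin(3)·cos(2) ≈ -0.9589 → holds here (LHS = RHS)

Answer: A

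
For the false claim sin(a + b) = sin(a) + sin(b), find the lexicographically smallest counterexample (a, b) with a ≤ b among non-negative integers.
At (0, 2): both sides equal sin(2) ≈ 0.9093, so it holds there.
At (0, 7): both sides equal sin(7) ≈ 0.657, so it holds there.

Substituting (1, 1) into the claim:
LHS = sin(1 + 1) = sin(2) ≈ 0.9093
RHS = sin(1) + sin(1) = 2·sin(1) ≈ 1.683

Since LHS ≠ RHS, this pair disproves the claim, and no lexicographically smaller pair (a ≤ b, non-negative integers) does.

For instance (2, 3) is also a counterexample (LHS = sin(5) ≈ -0.9589, RHS = sin(3) + sin(2) ≈ 1.05), but it's lexicographically larger.

Answer: (a, b) = (1, 1)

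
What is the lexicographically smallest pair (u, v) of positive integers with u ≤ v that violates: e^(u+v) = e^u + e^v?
Substituting (1, 1) into the claim:
LHS = e^(1+1) = e^2 ≈ 7.389
RHS = e^1 + e^1 = 2·e ≈ 5.437

Since LHS ≠ RHS, this pair disproves the claim, and no lexicographically smaller pair (u ≤ v, positive integers) does.

For instance (4, 6) is also a counterexample (LHS = e^10 ≈ 22026.5, RHS = e^4 + e^6 ≈ 458), but it's lexicographically larger.

Answer: (u, v) = (1, 1)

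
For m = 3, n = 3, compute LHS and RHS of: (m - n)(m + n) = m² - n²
LHS = (3 - 3)(3 + 3) = 0
RHS = 3² - 3² = 0

LHS = RHS: the two sides agree.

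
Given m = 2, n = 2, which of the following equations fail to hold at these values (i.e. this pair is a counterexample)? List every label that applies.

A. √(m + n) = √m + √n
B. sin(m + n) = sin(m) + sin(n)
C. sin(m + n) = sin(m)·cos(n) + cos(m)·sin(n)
Evaluating each claim at the given values:
A. LHS = 2, RHS = 2·√(2) ≈ 2.828 → fails here (LHS ≠ RHS)
B. LHS = sin(4) ≈ -0.7568, RHS = 2·sin(2) ≈ 1.819 → fails here (LHS ≠ RHS)
C. LHS = sin(4) ≈ -0.7568, RHS = 2·sin(2)·cos(2) ≈ -0.7568 → holds here (LHS = RHS)

Answer: A, B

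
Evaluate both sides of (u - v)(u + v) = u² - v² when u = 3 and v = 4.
LHS = (3 - 4)(3 + 4) = -7
RHS = 3² - 4² = -7

LHS = RHS: the two sides agree.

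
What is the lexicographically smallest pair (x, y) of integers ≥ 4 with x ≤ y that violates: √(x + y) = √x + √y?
Substituting (4, 4) into the claim:
LHS = √(4 + 4) = 2·√(2) ≈ 2.828
RHS = √4 + √4 = 4

Since LHS ≠ RHS, this pair disproves the claim, and no lexicographically smaller pair (x ≤ y, integers ≥ 4) does.

For instance (4, 5) is also a counterexample (LHS = 3, RHS = 2 + √(5) ≈ 4.236), but it's lexicographically larger.

Answer: (x, y) = (4, 4)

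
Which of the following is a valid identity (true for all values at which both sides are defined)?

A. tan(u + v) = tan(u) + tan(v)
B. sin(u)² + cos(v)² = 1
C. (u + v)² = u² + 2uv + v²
A: fails at (4, 4) — LHS = tan(8) ≈ -6.8, RHS = 2·tan(4) ≈ 2.316.
B: fails at (1, 2) — LHS = cos(2)² + sin(1)² ≈ 0.8813, RHS = 1.
C: holds — e.g. at (1, 2), both sides equal 9.

Answer: C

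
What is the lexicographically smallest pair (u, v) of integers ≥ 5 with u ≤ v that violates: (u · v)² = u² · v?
(u, v) = (5, 5)

Substituting (5, 5) into the claim:
LHS = (5 · 5)² = 625
RHS = 5² · 5 = 125

Since LHS ≠ RHS, this pair disproves the claim, and no lexicographically smaller pair (u ≤ v, integers ≥ 5) does.

For instance (6, 11) is also a counterexample (LHS = 4356, RHS = 396), but it's lexicographically larger.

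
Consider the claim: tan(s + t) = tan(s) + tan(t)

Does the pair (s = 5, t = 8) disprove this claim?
Substituting s = 5, t = 8:
LHS = tan(5 + 8) = tan(13) ≈ 0.463
RHS = tan(5) + tan(8) ≈ -10.18

Since LHS ≠ RHS, this pair disproves the claim.

Answer: Yes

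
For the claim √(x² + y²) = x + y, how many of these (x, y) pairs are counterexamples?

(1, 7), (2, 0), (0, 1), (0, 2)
1

Testing each pair:
(1, 7): LHS = 5·√(2) ≈ 7.071, RHS = 8 → counterexample
(2, 0): LHS = 2, RHS = 2 → satisfies claim
(0, 1): LHS = 1, RHS = 1 → satisfies claim
(0, 2): LHS = 2, RHS = 2 → satisfies claim

That makes 1 counterexample.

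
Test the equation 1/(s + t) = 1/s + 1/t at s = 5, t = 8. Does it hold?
Substituting s = 5, t = 8:

LHS = 1/(5 + 8) = 1/13
RHS = 1/5 + 1/8 = 13/40

LHS ≠ RHS, so the equation does not hold at this point.

Answer: Fails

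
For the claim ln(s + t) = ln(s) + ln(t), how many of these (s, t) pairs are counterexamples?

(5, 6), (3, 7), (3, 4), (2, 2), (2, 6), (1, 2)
Testing each pair:
(5, 6): LHS = ln(11) ≈ 2.398, RHS = ln(5) + ln(6) ≈ 3.401 → counterexample
(3, 7): LHS = ln(10) ≈ 2.303, RHS = ln(3) + ln(7) ≈ 3.045 → counterexample
(3, 4): LHS = ln(7) ≈ 1.946, RHS = ln(3) + ln(4) ≈ 2.485 → counterexample
(2, 2): LHS = ln(4) ≈ 1.386, RHS = 2·ln(2) ≈ 1.386 → satisfies claim
(2, 6): LHS = ln(8) ≈ 2.079, RHS = ln(2) + ln(6) ≈ 2.485 → counterexample
(1, 2): LHS = ln(3) ≈ 1.099, RHS = ln(2) ≈ 0.6931 → counterexample

That makes 5 counterexamples.

Answer: 5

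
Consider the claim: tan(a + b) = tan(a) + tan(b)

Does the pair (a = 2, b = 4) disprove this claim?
Substituting a = 2, b = 4:
LHS = tan(2 + 4) = tan(6) ≈ -0.291
RHS = tan(2) + tan(4) ≈ -1.027

Since LHS ≠ RHS, this pair disproves the claim.

Answer: Yes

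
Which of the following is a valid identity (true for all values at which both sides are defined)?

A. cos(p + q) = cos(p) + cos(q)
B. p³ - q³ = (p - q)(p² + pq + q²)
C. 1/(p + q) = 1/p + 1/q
B

A: fails at (0, 1) — LHS = cos(1) ≈ 0.5403, RHS = cos(1) + 1 ≈ 1.54.
B: holds — e.g. at (4, 6), both sides equal -152.
C: fails at (3, 5) — LHS = 1/8, RHS = 8/15.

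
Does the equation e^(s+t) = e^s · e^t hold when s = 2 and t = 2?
Holds

Substituting s = 2, t = 2:

LHS = e^(2+2) = e^4 ≈ 54.6
RHS = e^2 · e^2 = e^4 ≈ 54.6

LHS = RHS, so the equation holds at this point.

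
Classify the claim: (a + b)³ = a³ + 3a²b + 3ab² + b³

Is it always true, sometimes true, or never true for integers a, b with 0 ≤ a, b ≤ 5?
Always true

The identity holds for every pair in the range. For instance at (a, b) = (0, 3): both sides equal 27.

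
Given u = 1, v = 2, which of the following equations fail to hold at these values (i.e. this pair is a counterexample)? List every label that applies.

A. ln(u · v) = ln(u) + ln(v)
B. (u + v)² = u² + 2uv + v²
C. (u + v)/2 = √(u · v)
C

Evaluating each claim at the given values:
A. LHS = ln(2) ≈ 0.6931, RHS = ln(2) ≈ 0.6931 → holds here (LHS = RHS)
B. LHS = 9, RHS = 9 → holds here (LHS = RHS)
C. LHS = 3/2, RHS = √(2) ≈ 1.414 → fails here (LHS ≠ RHS)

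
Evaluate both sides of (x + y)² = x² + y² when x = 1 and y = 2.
LHS = (1 + 2)² = 9
RHS = 1² + 2² = 5

LHS ≠ RHS, so the equation does not hold here.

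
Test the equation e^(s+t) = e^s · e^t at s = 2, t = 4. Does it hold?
Holds

Substituting s = 2, t = 4:

LHS = e^(2+4) = e^6 ≈ 403.4
RHS = e^2 · e^4 = e^6 ≈ 403.4

LHS = RHS, so the equation holds at this point.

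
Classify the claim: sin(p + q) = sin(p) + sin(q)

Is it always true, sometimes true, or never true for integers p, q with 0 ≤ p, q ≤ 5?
Sometimes true

It holds at (p, q) = (5, 0) (both sides equal sin(5) ≈ -0.9589), but fails at (p, q) = (4, 2) (LHS = sin(6) ≈ -0.2794, RHS = sin(4) + sin(2) ≈ 0.1525).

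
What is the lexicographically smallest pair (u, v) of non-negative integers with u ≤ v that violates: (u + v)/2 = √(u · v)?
(u, v) = (0, 1)

Substituting (0, 1) into the claim:
LHS = (0 + 1)/2 = 1/2
RHS = √(0 · 1) = 0

Since LHS ≠ RHS, this pair disproves the claim, and no lexicographically smaller pair (u ≤ v, non-negative integers) does.

For instance (1, 3) is also a counterexample (LHS = 2, RHS = √(3) ≈ 1.732), but it's lexicographically larger.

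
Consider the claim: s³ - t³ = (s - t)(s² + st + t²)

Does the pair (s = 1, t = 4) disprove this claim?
No

Substituting s = 1, t = 4:
LHS = 1³ - 4³ = -63
RHS = (1 - 4)(1² + 1·4 + 4²) = -63

The sides agree, so this pair does not disprove the claim.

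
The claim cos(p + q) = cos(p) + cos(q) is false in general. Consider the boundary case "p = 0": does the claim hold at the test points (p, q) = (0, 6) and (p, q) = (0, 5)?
No, fails at both test points

At (0, 6): LHS = cos(6) ≈ 0.9602 ≠ RHS = cos(6) + 1 ≈ 1.96
At (0, 5): LHS = cos(5) ≈ 0.2837 ≠ RHS = cos(5) + 1 ≈ 1.284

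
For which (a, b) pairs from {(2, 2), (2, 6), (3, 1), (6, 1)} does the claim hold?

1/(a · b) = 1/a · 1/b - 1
None

Testing each pair:
(2, 2): LHS = 1/4, RHS = -3/4 → fails
(2, 6): LHS = 1/12, RHS = -11/12 → fails
(3, 1): LHS = 1/3, RHS = -2/3 → fails
(6, 1): LHS = 1/6, RHS = -5/6 → fails

No pair satisfies the claim.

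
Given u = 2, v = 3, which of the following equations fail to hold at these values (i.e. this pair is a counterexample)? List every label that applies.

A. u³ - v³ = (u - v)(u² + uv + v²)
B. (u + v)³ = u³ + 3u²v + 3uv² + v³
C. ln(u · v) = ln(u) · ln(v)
C

Evaluating each claim at the given values:
A. LHS = -19, RHS = -19 → holds here (LHS = RHS)
B. LHS = 125, RHS = 125 → holds here (LHS = RHS)
C. LHS = ln(6) ≈ 1.792, RHS = ln(2)·ln(3) ≈ 0.7615 → fails here (LHS ≠ RHS)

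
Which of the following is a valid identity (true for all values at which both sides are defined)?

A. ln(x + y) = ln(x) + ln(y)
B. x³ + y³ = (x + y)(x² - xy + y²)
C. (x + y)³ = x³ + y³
B

A: fails at (2, 7) — LHS = ln(9) ≈ 2.197, RHS = ln(2) + ln(7) ≈ 2.639.
B: holds — e.g. at (2, 3), both sides equal 35.
C: fails at (4, 4) — LHS = 512, RHS = 128.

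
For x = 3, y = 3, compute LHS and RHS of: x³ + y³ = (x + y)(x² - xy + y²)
LHS = 3³ + 3³ = 54
RHS = (3 + 3)(3² - 3·3 + 3²) = 54

LHS = RHS: the two sides agree.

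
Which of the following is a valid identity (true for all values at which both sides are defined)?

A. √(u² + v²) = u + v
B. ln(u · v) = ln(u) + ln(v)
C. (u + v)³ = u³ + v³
B

A: fails at (4, 5) — LHS = √(41) ≈ 6.403, RHS = 9.
B: holds — e.g. at (6, 7), both sides equal ln(42) ≈ 3.738.
C: fails at (1, 4) — LHS = 125, RHS = 65.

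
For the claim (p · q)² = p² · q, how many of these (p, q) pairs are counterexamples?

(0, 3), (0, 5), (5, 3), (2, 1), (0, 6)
Testing each pair:
(0, 3): LHS = 0, RHS = 0 → satisfies claim
(0, 5): LHS = 0, RHS = 0 → satisfies claim
(5, 3): LHS = 225, RHS = 75 → counterexample
(2, 1): LHS = 4, RHS = 4 → satisfies claim
(0, 6): LHS = 0, RHS = 0 → satisfies claim

That makes 1 counterexample.

Answer: 1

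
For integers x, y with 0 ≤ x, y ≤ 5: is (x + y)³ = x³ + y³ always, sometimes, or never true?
It holds at (x, y) = (0, 1) (both sides equal 1), but fails at (x, y) = (5, 2) (LHS = 343, RHS = 133).

Answer: Sometimes true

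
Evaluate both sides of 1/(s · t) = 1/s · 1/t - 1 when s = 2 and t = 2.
LHS = 1/(2 · 2) = 1/4
RHS = 1/2 · 1/2 - 1 = -3/4

LHS ≠ RHS, so the equation does not hold here.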